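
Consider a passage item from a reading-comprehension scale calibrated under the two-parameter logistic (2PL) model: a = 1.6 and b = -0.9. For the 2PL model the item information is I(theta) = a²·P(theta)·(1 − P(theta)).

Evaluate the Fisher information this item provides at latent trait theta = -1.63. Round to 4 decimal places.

0.4632

P = 1/(1+e^{1.1680}) = 0.2372
P(1−P) = 0.2372 × 0.7628 = 0.1809
I = a² × P(1−P) = 1.6² × 0.1809 = 0.46322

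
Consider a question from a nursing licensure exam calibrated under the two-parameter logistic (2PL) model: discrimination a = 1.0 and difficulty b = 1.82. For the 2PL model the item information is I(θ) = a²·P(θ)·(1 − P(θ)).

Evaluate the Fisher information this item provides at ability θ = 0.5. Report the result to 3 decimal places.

P = 1/(1+e^{1.3200}) = 0.2108
P(1−P) = 0.2108 × 0.7892 = 0.1664
I = a² × P(1−P) = 1.0² × 0.1664 = 0.16637

0.166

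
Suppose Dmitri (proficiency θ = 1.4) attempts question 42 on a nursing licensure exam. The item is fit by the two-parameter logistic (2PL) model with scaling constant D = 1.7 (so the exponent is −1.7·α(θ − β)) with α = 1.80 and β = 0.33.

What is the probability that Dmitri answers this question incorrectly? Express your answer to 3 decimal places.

P(θ) = 1 / (1 + exp(−D·α(θ − β)))
Exponent: 1.7 × 1.80 × (1.4 − 0.33) = 3.2742
1/(1 + e^{-3.2742}) = 0.9635
P = 0.9635
P(incorrect) = 1 − 0.9635 = 0.0365

0.036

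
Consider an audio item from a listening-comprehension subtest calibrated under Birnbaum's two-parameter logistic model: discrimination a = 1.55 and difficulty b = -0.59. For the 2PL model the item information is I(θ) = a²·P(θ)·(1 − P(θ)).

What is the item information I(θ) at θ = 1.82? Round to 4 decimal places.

0.0547

P = 1/(1+e^{-3.7355}) = 0.9767
P(1−P) = 0.9767 × 0.0233 = 0.0228
I = a² × P(1−P) = 1.55² × 0.0228 = 0.05469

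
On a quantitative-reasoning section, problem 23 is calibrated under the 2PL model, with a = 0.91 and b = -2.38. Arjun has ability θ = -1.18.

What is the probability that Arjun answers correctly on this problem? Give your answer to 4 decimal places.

P(θ) = 1 / (1 + exp(−a(θ − b)))
Exponent: 0.91 × (-1.18 − (-2.38)) = 1.0920
1/(1 + e^{-1.0920}) = 0.7488

0.7488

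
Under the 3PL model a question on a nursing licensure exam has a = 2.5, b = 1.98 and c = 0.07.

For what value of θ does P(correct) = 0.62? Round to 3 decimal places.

2.128

P(θ) = c + (1 − c) · 1 / (1 + exp(−a(θ − b)))
Remove guessing floor: (0.62 − 0.07)/(1 − 0.07) = 0.5914
logit = ln(0.5914/0.4086) = 0.3697
θ = b + logit/(a) = 1.98 + 0.3697/2.5000 = 2.1279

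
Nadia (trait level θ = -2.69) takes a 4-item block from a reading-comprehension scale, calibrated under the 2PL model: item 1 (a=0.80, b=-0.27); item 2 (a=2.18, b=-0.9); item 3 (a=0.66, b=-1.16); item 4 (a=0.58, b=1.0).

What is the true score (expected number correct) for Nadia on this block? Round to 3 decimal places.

0.518

P(θ) = 1 / (1 + exp(−a(θ − b)))
P_1 = 1/(1+e^{1.9360}) = 0.1261
P_2 = 1/(1+e^{3.9022}) = 0.0198
P_3 = 1/(1+e^{1.0098}) = 0.2670
P_4 = 1/(1+e^{2.1402}) = 0.1053
E[score] = 0.1261 + 0.0198 + 0.2670 + 0.1053 = 0.5182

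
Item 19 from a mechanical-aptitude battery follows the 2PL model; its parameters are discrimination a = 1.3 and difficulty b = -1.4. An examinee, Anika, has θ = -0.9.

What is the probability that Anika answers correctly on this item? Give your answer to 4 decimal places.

P(θ) = 1 / (1 + exp(−a(θ − b)))
Exponent: 1.3 × (-0.9 − (-1.4)) = 0.6500
1/(1 + e^{-0.6500}) = 0.6570

0.6570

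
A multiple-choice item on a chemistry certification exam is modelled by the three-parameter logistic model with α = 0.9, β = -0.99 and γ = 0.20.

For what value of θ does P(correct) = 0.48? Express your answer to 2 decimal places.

P(θ) = γ + (1 − γ) · 1 / (1 + exp(−α(θ − β)))
Remove guessing floor: (0.48 − 0.20)/(1 − 0.20) = 0.3500
logit = ln(0.3500/0.6500) = -0.6190
θ = β + logit/(α) = -0.99 + (-0.6190)/0.9000 = -1.6778

-1.68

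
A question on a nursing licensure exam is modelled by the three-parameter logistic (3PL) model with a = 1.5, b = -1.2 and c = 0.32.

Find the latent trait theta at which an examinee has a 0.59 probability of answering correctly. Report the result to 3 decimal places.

P(theta) = c + (1 − c) · 1 / (1 + exp(−a(theta − b)))
Remove guessing floor: (0.59 − 0.32)/(1 − 0.32) = 0.3971
logit = ln(0.3971/0.6029) = -0.4177
theta = b + logit/(a) = -1.2 + (-0.4177)/1.5000 = -1.4785

-1.478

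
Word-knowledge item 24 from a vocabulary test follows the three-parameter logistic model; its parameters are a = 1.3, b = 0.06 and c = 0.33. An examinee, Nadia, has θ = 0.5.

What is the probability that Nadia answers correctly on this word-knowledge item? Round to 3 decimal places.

0.758

P(θ) = c + (1 − c) · 1 / (1 + exp(−a(θ − b)))
Exponent: 1.3 × (0.5 − 0.06) = 0.5720
1/(1 + e^{-0.5720}) = 0.6392
P = 0.33 + 0.67 × 0.6392 = 0.7583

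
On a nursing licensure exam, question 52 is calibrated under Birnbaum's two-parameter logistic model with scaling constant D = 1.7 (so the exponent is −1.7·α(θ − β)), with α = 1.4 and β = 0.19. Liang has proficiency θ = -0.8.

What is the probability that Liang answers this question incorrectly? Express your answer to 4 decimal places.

P(θ) = 1 / (1 + exp(−D·α(θ − β)))
Exponent: 1.7 × 1.4 × (-0.8 − 0.19) = -2.3562
1/(1 + e^{2.3562}) = 0.0866
P = 0.0866
P(incorrect) = 1 − 0.0866 = 0.9134

0.9134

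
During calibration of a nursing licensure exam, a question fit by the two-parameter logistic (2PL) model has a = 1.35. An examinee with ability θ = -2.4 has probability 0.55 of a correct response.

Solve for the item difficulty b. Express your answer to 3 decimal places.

-2.549

P(θ) = 1 / (1 + exp(−a(θ − b)))
logit(0.55) = ln(0.55/0.45) = 0.2007
b = θ − logit/(a) = -2.4 − 0.2007/1.3500 = -2.5486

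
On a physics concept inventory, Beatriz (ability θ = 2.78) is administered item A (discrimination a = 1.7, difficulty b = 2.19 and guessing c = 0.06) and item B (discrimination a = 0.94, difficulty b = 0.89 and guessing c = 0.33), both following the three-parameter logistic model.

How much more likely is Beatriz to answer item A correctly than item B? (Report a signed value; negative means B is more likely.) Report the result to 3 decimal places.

P(θ) = c + (1 − c) · 1 / (1 + exp(−a(θ − b)))
P_A = 0.7477
P_B = 0.9030
P_A − P_B = -0.1553

-0.155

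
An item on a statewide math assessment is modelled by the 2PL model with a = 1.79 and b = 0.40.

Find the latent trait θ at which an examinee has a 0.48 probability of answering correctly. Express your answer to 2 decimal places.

0.36

P(θ) = 1 / (1 + exp(−a(θ − b)))
logit = ln(0.4800/0.5200) = -0.0800
θ = b + logit/(a) = 0.40 + (-0.0800)/1.7900 = 0.3553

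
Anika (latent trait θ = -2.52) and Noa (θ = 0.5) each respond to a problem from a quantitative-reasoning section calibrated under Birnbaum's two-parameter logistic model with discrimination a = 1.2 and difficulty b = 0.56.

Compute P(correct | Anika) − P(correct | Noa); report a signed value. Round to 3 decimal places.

P(θ) = 1 / (1 + exp(−a(θ − b)))
P(Anika) = 0.0242  [exponent -3.6960]
P(Noa) = 0.4820  [exponent -0.0720]
Difference = 0.0242 − 0.4820 = -0.4578

-0.458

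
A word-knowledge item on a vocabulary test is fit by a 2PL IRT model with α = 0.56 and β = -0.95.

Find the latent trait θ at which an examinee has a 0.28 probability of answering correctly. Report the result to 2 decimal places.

P(θ) = 1 / (1 + exp(−α(θ − β)))
logit = ln(0.2800/0.7200) = -0.9445
θ = β + logit/(α) = -0.95 + (-0.9445)/0.5600 = -2.6365

-2.64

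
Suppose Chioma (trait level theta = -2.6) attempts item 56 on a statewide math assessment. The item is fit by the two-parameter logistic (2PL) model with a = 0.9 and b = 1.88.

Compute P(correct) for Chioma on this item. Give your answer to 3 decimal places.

0.017

P(theta) = 1 / (1 + exp(−a(theta − b)))
Exponent: 0.9 × (-2.6 − 1.88) = -4.0320
1/(1 + e^{4.0320}) = 0.0174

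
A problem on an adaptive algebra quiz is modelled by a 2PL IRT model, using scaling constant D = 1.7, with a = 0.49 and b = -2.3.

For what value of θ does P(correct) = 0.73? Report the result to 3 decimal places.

-1.106

P(θ) = 1 / (1 + exp(−D·a(θ − b)))
logit = ln(0.7300/0.2700) = 0.9946
θ = b + logit/(1.7·a) = -2.3 + 0.9946/0.8330 = -1.1060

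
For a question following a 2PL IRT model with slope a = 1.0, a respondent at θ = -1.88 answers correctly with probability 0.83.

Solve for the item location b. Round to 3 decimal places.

-3.466

P(θ) = 1 / (1 + exp(−a(θ − b)))
logit(0.83) = ln(0.83/0.17) = 1.5856
b = θ − logit/(a) = -1.88 − 1.5856/1.0000 = -3.4656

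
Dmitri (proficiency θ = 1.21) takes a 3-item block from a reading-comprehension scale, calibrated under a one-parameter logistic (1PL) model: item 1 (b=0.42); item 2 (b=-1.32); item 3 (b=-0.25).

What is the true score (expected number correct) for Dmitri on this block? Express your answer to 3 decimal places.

P(θ) = 1 / (1 + exp(−(θ − b)))
P_1 = 1/(1+e^{-0.7900}) = 0.6878
P_2 = 1/(1+e^{-2.5300}) = 0.9262
P_3 = 1/(1+e^{-1.4600}) = 0.8115
E[score] = 0.6878 + 0.9262 + 0.8115 = 2.4256

2.426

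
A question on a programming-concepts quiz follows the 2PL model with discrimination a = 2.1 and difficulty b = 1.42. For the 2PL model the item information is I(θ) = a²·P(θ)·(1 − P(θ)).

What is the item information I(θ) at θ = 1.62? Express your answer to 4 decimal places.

1.0553

P = 1/(1+e^{-0.4200}) = 0.6035
P(1−P) = 0.6035 × 0.3965 = 0.2393
I = a² × P(1−P) = 2.1² × 0.2393 = 1.05527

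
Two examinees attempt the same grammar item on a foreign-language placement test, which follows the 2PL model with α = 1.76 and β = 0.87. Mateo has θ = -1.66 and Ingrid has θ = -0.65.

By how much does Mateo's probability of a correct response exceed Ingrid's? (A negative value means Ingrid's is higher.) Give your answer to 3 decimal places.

P(θ) = 1 / (1 + exp(−α(θ − β)))
P(Mateo) = 0.0115  [exponent -4.4528]
P(Ingrid) = 0.0645  [exponent -2.6752]
Difference = 0.0115 − 0.0645 = -0.0529

-0.053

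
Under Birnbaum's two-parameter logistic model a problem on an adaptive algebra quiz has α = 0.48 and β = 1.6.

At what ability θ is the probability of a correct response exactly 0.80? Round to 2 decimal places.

P(θ) = 1 / (1 + exp(−α(θ − β)))
logit = ln(0.8000/0.2000) = 1.3863
θ = β + logit/(α) = 1.6 + 1.3863/0.4800 = 4.4881

4.49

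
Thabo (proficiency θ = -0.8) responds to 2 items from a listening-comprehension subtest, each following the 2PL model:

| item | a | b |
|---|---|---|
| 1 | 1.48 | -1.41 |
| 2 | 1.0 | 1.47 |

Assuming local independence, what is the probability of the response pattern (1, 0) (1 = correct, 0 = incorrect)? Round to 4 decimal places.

P(θ) = 1 / (1 + exp(−a(θ − b)))
P_1 = 1/(1+e^{-0.9028}) = 0.7115
P_2 = 1/(1+e^{2.2700}) = 0.0936
L = P_1 × (1−P_2) = 0.7115 × 0.9064 = 0.64490

0.6449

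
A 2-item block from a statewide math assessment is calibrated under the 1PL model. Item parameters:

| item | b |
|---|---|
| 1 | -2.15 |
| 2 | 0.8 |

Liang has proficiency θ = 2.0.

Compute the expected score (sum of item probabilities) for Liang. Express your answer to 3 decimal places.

1.753

P(θ) = 1 / (1 + exp(−(θ − b)))
P_1 = 1/(1+e^{-4.1500}) = 0.9845
P_2 = 1/(1+e^{-1.2000}) = 0.7685
E[score] = 0.9845 + 0.7685 = 1.7530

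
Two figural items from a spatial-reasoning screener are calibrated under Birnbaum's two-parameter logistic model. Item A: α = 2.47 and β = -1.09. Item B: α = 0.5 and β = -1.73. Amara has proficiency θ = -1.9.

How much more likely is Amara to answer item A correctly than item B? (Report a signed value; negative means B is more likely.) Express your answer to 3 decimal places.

-0.360

P(θ) = 1 / (1 + exp(−α(θ − β)))
P_A = 0.1191
P_B = 0.4788
P_A − P_B = -0.3596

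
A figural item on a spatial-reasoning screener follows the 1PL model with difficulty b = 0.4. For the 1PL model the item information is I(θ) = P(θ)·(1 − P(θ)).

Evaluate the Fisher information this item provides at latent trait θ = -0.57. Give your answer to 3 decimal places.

P = 1/(1+e^{0.9700}) = 0.2749
P(1−P) = 0.2749 × 0.7251 = 0.1993
I = P(1−P) = 0.19932

0.199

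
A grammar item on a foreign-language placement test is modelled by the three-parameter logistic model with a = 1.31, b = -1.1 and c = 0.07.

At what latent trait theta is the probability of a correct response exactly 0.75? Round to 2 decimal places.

-0.34

P(theta) = c + (1 − c) · 1 / (1 + exp(−a(theta − b)))
Remove guessing floor: (0.75 − 0.07)/(1 − 0.07) = 0.7312
logit = ln(0.7312/0.2688) = 1.0006
theta = b + logit/(a) = -1.1 + 1.0006/1.3100 = -0.3362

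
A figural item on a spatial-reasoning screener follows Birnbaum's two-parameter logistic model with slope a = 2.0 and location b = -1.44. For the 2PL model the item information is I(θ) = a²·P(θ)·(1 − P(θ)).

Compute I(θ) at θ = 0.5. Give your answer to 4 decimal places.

P = 1/(1+e^{-3.8800}) = 0.9798
P(1−P) = 0.9798 × 0.0202 = 0.0198
I = a² × P(1−P) = 2.0² × 0.0198 = 0.07929

0.0793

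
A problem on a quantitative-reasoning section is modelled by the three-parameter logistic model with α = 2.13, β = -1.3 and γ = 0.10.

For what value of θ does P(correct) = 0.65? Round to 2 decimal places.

P(θ) = γ + (1 − γ) · 1 / (1 + exp(−α(θ − β)))
Remove guessing floor: (0.65 − 0.10)/(1 − 0.10) = 0.6111
logit = ln(0.6111/0.3889) = 0.4520
θ = β + logit/(α) = -1.3 + 0.4520/2.1300 = -1.0878

-1.09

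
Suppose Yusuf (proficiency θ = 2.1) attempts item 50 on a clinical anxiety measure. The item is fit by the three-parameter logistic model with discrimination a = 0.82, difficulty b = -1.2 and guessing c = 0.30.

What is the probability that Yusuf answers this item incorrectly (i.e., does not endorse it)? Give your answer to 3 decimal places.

P(θ) = c + (1 − c) · 1 / (1 + exp(−a(θ − b)))
Exponent: 0.82 × (2.1 − (-1.2)) = 2.7060
1/(1 + e^{-2.7060}) = 0.9374
P = 0.30 + 0.70 × 0.9374 = 0.9562
P(incorrect) = 1 − 0.9562 = 0.0438

0.044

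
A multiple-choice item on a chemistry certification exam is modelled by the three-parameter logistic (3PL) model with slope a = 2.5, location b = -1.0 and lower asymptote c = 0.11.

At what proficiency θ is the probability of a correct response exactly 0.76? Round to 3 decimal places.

P(θ) = c + (1 − c) · 1 / (1 + exp(−a(θ − b)))
Remove guessing floor: (0.76 − 0.11)/(1 − 0.11) = 0.7303
logit = ln(0.7303/0.2697) = 0.9963
θ = b + logit/(a) = -1.0 + 0.9963/2.5000 = -0.6015

-0.601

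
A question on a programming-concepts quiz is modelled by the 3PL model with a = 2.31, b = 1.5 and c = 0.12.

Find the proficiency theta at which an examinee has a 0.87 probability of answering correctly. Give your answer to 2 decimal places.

2.26

P(theta) = c + (1 − c) · 1 / (1 + exp(−a(theta − b)))
Remove guessing floor: (0.87 − 0.12)/(1 − 0.12) = 0.8523
logit = ln(0.8523/0.1477) = 1.7525
theta = b + logit/(a) = 1.5 + 1.7525/2.3100 = 2.2587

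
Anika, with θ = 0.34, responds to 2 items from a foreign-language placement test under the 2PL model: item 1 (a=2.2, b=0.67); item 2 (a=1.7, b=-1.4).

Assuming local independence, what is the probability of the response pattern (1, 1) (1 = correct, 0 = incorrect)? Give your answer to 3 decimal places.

P(θ) = 1 / (1 + exp(−a(θ − b)))
P_1 = 1/(1+e^{0.7260}) = 0.3261
P_2 = 1/(1+e^{-2.9580}) = 0.9506
L = P_1 × P_2 = 0.3261 × 0.9506 = 0.30998

0.310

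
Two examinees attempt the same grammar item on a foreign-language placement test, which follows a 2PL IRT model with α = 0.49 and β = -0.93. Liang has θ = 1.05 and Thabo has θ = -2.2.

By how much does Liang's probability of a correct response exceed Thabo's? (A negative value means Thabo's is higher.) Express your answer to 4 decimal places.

0.3759

P(θ) = 1 / (1 + exp(−α(θ − β)))
P(Liang) = 0.7252  [exponent 0.9702]
P(Thabo) = 0.3493  [exponent -0.6223]
Difference = 0.7252 − 0.3493 = 0.3759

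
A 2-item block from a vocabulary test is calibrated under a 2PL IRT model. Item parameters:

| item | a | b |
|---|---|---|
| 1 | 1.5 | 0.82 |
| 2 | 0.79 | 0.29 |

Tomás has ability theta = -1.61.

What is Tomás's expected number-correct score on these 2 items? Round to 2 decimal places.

P(theta) = 1 / (1 + exp(−a(theta − b)))
P_1 = 1/(1+e^{3.6450}) = 0.0255
P_2 = 1/(1+e^{1.5010}) = 0.1823
E[score] = 0.0255 + 0.1823 = 0.2077

0.21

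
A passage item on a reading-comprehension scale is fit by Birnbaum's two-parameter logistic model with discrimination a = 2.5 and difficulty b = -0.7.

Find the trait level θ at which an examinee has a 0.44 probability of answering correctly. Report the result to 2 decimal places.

-0.80

P(θ) = 1 / (1 + exp(−a(θ − b)))
logit = ln(0.4400/0.5600) = -0.2412
θ = b + logit/(a) = -0.7 + (-0.2412)/2.5000 = -0.7965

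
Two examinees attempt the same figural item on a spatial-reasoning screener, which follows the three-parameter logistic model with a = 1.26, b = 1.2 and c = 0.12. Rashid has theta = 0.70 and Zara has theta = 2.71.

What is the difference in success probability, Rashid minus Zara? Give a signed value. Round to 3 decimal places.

P(theta) = c + (1 − c) · 1 / (1 + exp(−a(theta − b)))
P(Rashid) = 0.4258  [exponent -0.6300]
P(Zara) = 0.8858  [exponent 1.9026]
Difference = 0.4258 − 0.8858 = -0.4600

-0.460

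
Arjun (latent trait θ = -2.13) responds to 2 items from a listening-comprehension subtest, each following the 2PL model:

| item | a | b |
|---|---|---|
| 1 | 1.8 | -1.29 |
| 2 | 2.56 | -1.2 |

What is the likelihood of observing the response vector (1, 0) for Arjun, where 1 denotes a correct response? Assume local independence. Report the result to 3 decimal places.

P(θ) = 1 / (1 + exp(−a(θ − b)))
P_1 = 1/(1+e^{1.5120}) = 0.1806
P_2 = 1/(1+e^{2.3808}) = 0.0846
L = P_1 × (1−P_2) = 0.1806 × 0.9154 = 0.16535

0.165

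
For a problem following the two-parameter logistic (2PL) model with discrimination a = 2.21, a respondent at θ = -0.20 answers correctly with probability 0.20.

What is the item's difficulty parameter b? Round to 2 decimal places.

0.43

P(θ) = 1 / (1 + exp(−a(θ − b)))
logit(0.20) = ln(0.20/0.80) = -1.3863
b = θ − logit/(a) = -0.20 − (-1.3863)/2.2100 = 0.4273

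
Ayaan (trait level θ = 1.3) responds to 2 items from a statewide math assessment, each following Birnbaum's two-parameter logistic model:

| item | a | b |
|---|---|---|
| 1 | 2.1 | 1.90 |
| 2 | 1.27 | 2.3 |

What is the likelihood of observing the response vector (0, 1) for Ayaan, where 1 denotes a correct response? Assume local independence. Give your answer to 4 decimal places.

0.1708

P(θ) = 1 / (1 + exp(−a(θ − b)))
P_1 = 1/(1+e^{1.2600}) = 0.2210
P_2 = 1/(1+e^{1.2700}) = 0.2193
L = (1−P_1) × P_2 = 0.7790 × 0.2193 = 0.17081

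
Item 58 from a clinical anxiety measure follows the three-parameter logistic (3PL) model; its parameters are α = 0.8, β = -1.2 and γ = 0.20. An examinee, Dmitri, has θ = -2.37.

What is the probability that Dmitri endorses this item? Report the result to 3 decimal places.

0.425

P(θ) = γ + (1 − γ) · 1 / (1 + exp(−α(θ − β)))
Exponent: 0.8 × (-2.37 − (-1.2)) = -0.9360
1/(1 + e^{0.9360}) = 0.2817
P = 0.20 + 0.80 × 0.2817 = 0.4254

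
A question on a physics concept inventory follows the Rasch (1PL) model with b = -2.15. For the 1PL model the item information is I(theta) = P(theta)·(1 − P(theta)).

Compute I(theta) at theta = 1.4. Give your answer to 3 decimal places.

P = 1/(1+e^{-3.5500}) = 0.9721
P(1−P) = 0.9721 × 0.0279 = 0.0271
I = P(1−P) = 0.02714

0.027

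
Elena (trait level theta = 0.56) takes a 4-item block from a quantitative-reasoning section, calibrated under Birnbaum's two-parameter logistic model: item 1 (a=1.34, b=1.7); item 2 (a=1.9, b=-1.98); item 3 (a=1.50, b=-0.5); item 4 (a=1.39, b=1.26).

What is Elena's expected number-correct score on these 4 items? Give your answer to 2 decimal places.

2.28

P(theta) = 1 / (1 + exp(−a(theta − b)))
P_1 = 1/(1+e^{1.5276}) = 0.1783
P_2 = 1/(1+e^{-4.8260}) = 0.9920
P_3 = 1/(1+e^{-1.5900}) = 0.8306
P_4 = 1/(1+e^{0.9730}) = 0.2743
E[score] = 0.1783 + 0.9920 + 0.8306 + 0.2743 = 2.2753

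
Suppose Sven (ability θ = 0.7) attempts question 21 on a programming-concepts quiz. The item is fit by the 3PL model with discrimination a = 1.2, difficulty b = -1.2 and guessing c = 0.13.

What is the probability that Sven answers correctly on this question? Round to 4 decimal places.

P(θ) = c + (1 − c) · 1 / (1 + exp(−a(θ − b)))
Exponent: 1.2 × (0.7 − (-1.2)) = 2.2800
1/(1 + e^{-2.2800}) = 0.9072
P = 0.13 + 0.87 × 0.9072 = 0.9193

0.9193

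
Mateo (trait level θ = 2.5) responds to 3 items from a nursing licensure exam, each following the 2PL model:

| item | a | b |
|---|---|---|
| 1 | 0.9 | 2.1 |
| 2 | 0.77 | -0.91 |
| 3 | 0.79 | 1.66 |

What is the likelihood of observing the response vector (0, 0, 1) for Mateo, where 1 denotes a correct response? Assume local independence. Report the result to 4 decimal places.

P(θ) = 1 / (1 + exp(−a(θ − b)))
P_1 = 1/(1+e^{-0.3600}) = 0.5890
P_2 = 1/(1+e^{-2.6257}) = 0.9325
P_3 = 1/(1+e^{-0.6636}) = 0.6601
L = (1−P_1) × (1−P_2) × P_3 = 0.4110 × 0.0675 × 0.6601 = 0.01831

0.0183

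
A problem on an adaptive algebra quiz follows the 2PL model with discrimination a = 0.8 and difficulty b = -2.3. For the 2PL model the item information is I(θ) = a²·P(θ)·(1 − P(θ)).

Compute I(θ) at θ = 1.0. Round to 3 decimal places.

0.040

P = 1/(1+e^{-2.6400}) = 0.9334
P(1−P) = 0.9334 × 0.0666 = 0.0622
I = a² × P(1−P) = 0.8² × 0.0622 = 0.03979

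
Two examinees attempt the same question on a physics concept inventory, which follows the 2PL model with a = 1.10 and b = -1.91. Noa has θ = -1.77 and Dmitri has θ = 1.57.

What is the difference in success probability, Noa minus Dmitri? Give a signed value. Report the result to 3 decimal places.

P(θ) = 1 / (1 + exp(−a(θ − b)))
P(Noa) = 0.5384  [exponent 0.1540]
P(Dmitri) = 0.9787  [exponent 3.8280]
Difference = 0.5384 − 0.9787 = -0.4403

-0.440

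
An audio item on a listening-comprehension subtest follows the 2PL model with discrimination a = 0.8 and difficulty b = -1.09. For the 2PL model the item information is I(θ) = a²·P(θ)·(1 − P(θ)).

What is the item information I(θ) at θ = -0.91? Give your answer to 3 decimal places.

0.159

P = 1/(1+e^{-0.1440}) = 0.5359
P(1−P) = 0.5359 × 0.4641 = 0.2487
I = a² × P(1−P) = 0.8² × 0.2487 = 0.15917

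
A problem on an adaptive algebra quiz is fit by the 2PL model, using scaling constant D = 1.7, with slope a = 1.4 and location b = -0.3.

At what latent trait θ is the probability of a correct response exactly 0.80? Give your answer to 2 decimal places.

0.28

P(θ) = 1 / (1 + exp(−D·a(θ − b)))
logit = ln(0.8000/0.2000) = 1.3863
θ = b + logit/(1.7·a) = -0.3 + 1.3863/2.3800 = 0.2825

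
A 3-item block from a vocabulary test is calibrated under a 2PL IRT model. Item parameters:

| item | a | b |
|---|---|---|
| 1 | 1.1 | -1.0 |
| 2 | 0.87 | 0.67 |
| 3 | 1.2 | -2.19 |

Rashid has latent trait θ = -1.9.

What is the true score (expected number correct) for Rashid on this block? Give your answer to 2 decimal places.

P(θ) = 1 / (1 + exp(−a(θ − b)))
P_1 = 1/(1+e^{0.9900}) = 0.2709
P_2 = 1/(1+e^{2.2359}) = 0.0966
P_3 = 1/(1+e^{-0.3480}) = 0.5861
E[score] = 0.2709 + 0.0966 + 0.5861 = 0.9536

0.95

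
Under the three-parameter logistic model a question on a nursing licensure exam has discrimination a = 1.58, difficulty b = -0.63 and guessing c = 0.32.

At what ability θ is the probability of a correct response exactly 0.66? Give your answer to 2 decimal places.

-0.63

P(θ) = c + (1 − c) · 1 / (1 + exp(−a(θ − b)))
Remove guessing floor: (0.66 − 0.32)/(1 − 0.32) = 0.5000
logit = ln(0.5000/0.5000) = 0.0000
θ = b + logit/(a) = -0.63 + 0.0000/1.5800 = -0.6300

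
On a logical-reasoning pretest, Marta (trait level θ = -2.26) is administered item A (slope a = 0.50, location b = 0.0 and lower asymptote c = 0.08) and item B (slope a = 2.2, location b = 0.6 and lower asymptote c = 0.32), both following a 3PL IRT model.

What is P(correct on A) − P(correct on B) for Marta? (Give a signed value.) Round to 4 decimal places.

-0.0166

P(θ) = c + (1 − c) · 1 / (1 + exp(−a(θ − b)))
P_A = 0.3046
P_B = 0.3213
P_A − P_B = -0.0166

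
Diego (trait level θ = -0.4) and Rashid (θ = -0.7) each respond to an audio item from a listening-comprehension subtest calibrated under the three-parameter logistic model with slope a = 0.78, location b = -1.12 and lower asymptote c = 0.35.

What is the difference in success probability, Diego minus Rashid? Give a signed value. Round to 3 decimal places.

0.036

P(θ) = c + (1 − c) · 1 / (1 + exp(−a(θ − b)))
P(Diego) = 0.7639  [exponent 0.5616]
P(Rashid) = 0.7278  [exponent 0.3276]
Difference = 0.7639 − 0.7278 = 0.0362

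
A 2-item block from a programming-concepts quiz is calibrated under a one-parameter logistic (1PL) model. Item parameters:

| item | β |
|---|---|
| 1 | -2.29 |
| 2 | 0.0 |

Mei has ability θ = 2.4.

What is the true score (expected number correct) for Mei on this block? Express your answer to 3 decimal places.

1.908

P(θ) = 1 / (1 + exp(−(θ − β)))
P_1 = 1/(1+e^{-4.6900}) = 0.9909
P_2 = 1/(1+e^{-2.4000}) = 0.9168
E[score] = 0.9909 + 0.9168 = 1.9077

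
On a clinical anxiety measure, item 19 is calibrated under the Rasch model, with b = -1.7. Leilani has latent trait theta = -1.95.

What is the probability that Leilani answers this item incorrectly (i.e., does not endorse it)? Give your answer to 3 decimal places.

P(theta) = 1 / (1 + exp(−(theta − b)))
Exponent: (-1.95 − (-1.7)) = -0.2500
1/(1 + e^{0.2500}) = 0.4378
P = 0.4378
P(incorrect) = 1 − 0.4378 = 0.5622

0.562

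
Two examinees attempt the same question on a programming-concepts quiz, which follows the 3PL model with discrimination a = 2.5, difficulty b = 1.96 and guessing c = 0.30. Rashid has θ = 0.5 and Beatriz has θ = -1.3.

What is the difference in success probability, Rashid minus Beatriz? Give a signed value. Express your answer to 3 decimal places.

0.018

P(θ) = c + (1 − c) · 1 / (1 + exp(−a(θ − b)))
P(Rashid) = 0.3177  [exponent -3.6500]
P(Beatriz) = 0.3002  [exponent -8.1500]
Difference = 0.3177 − 0.3002 = 0.0175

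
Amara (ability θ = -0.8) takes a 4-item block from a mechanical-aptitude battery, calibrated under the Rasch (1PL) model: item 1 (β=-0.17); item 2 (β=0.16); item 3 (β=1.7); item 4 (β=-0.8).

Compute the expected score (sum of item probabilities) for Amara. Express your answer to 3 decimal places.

1.200

P(θ) = 1 / (1 + exp(−(θ − β)))
P_1 = 1/(1+e^{0.6300}) = 0.3475
P_2 = 1/(1+e^{0.9600}) = 0.2769
P_3 = 1/(1+e^{2.5000}) = 0.0759
P_4 = 1/(1+e^{0.0000}) = 0.5000
E[score] = 0.3475 + 0.2769 + 0.0759 + 0.5000 = 1.2002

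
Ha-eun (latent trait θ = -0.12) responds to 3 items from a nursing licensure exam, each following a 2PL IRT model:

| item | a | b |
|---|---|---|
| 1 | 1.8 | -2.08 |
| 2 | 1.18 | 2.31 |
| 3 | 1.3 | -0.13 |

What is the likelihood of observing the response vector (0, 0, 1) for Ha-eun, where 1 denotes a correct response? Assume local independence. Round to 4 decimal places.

P(θ) = 1 / (1 + exp(−a(θ − b)))
P_1 = 1/(1+e^{-3.5280}) = 0.9715
P_2 = 1/(1+e^{2.8674}) = 0.0538
P_3 = 1/(1+e^{-0.0130}) = 0.5032
L = (1−P_1) × (1−P_2) × P_3 = 0.0285 × 0.9462 × 0.5032 = 0.01358

0.0136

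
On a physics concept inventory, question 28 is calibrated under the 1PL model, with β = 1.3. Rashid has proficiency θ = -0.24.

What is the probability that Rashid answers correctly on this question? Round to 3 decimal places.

0.177

P(θ) = 1 / (1 + exp(−(θ − β)))
Exponent: (-0.24 − 1.3) = -1.5400
1/(1 + e^{1.5400}) = 0.1765
P = 0.1765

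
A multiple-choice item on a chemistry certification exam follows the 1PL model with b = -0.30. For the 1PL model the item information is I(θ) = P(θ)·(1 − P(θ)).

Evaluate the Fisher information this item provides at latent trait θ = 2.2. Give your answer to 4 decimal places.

0.0701

P = 1/(1+e^{-2.5000}) = 0.9241
P(1−P) = 0.9241 × 0.0759 = 0.0701
I = P(1−P) = 0.07010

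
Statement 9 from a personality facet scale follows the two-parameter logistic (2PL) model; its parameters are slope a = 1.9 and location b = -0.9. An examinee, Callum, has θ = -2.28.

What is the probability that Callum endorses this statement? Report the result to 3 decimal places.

P(θ) = 1 / (1 + exp(−a(θ − b)))
Exponent: 1.9 × (-2.28 − (-0.9)) = -2.6220
1/(1 + e^{2.6220}) = 0.0677

0.068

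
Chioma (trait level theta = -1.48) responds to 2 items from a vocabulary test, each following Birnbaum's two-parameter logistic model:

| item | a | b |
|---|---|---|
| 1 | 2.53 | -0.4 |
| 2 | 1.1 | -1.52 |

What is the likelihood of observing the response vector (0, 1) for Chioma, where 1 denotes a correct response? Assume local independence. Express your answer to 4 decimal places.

P(theta) = 1 / (1 + exp(−a(theta − b)))
P_1 = 1/(1+e^{2.7324}) = 0.0611
P_2 = 1/(1+e^{-0.0440}) = 0.5110
L = (1−P_1) × P_2 = 0.9389 × 0.5110 = 0.47978

0.4798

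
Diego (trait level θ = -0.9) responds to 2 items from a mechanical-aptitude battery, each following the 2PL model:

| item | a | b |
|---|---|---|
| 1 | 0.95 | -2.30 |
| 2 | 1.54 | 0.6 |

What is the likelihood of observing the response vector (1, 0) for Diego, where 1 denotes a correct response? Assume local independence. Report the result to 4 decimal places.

0.7194

P(θ) = 1 / (1 + exp(−a(θ − b)))
P_1 = 1/(1+e^{-1.3300}) = 0.7908
P_2 = 1/(1+e^{2.3100}) = 0.0903
L = P_1 × (1−P_2) = 0.7908 × 0.9097 = 0.71943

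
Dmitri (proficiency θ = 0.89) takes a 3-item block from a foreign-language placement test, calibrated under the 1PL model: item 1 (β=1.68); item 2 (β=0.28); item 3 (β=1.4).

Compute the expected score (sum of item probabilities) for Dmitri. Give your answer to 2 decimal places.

1.34

P(θ) = 1 / (1 + exp(−(θ − β)))
P_1 = 1/(1+e^{0.7900}) = 0.3122
P_2 = 1/(1+e^{-0.6100}) = 0.6479
P_3 = 1/(1+e^{0.5100}) = 0.3752
E[score] = 0.3122 + 0.6479 + 0.3752 = 1.3353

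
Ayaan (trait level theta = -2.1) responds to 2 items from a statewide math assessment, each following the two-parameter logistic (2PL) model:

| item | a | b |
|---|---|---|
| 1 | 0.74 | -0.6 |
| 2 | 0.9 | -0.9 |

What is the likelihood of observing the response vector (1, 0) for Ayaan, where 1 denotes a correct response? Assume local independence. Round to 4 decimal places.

P(theta) = 1 / (1 + exp(−a(theta − b)))
P_1 = 1/(1+e^{1.1100}) = 0.2479
P_2 = 1/(1+e^{1.0800}) = 0.2535
L = P_1 × (1−P_2) = 0.2479 × 0.7465 = 0.18503

0.1850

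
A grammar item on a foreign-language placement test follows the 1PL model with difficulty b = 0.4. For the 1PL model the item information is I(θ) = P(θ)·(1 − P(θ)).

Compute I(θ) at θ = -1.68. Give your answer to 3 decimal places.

0.099

P = 1/(1+e^{2.0800}) = 0.1111
P(1−P) = 0.1111 × 0.8889 = 0.0987
I = P(1−P) = 0.09872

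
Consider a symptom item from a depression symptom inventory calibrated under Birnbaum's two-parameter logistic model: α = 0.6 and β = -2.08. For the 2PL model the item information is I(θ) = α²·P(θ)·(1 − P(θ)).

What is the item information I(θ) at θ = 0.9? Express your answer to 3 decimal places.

P = 1/(1+e^{-1.7880}) = 0.8567
P(1−P) = 0.8567 × 0.1433 = 0.1228
I = α² × P(1−P) = 0.6² × 0.1228 = 0.04420

0.044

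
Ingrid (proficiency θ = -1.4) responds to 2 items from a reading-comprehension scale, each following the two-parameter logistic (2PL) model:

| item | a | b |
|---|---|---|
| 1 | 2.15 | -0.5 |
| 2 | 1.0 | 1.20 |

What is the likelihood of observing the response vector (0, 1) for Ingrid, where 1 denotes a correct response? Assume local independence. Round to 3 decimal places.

P(θ) = 1 / (1 + exp(−a(θ − b)))
P_1 = 1/(1+e^{1.9350}) = 0.1262
P_2 = 1/(1+e^{2.6000}) = 0.0691
L = (1−P_1) × P_2 = 0.8738 × 0.0691 = 0.06041

0.060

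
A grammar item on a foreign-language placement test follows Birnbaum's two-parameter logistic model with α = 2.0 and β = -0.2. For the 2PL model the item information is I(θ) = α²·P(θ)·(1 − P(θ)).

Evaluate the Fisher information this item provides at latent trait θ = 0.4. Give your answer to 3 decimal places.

0.712

P = 1/(1+e^{-1.2000}) = 0.7685
P(1−P) = 0.7685 × 0.2315 = 0.1779
I = α² × P(1−P) = 2.0² × 0.1779 = 0.71158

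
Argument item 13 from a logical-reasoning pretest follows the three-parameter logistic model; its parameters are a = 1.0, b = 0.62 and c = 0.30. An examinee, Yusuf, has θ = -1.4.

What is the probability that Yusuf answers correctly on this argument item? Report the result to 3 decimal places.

P(θ) = c + (1 − c) · 1 / (1 + exp(−a(θ − b)))
Exponent: 1.0 × (-1.4 − 0.62) = -2.0200
1/(1 + e^{2.0200}) = 0.1171
P = 0.30 + 0.70 × 0.1171 = 0.3820

0.382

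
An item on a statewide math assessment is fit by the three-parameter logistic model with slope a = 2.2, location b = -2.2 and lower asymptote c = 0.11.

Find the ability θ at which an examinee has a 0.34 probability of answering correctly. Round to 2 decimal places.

-2.68

P(θ) = c + (1 − c) · 1 / (1 + exp(−a(θ − b)))
Remove guessing floor: (0.34 − 0.11)/(1 − 0.11) = 0.2584
logit = ln(0.2584/0.7416) = -1.0542
θ = b + logit/(a) = -2.2 + (-1.0542)/2.2000 = -2.6792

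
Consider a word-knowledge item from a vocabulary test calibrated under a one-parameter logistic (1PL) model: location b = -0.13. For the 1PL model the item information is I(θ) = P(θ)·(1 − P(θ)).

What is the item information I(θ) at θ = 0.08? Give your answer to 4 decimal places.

0.2473

P = 1/(1+e^{-0.2100}) = 0.5523
P(1−P) = 0.5523 × 0.4477 = 0.2473
I = P(1−P) = 0.24726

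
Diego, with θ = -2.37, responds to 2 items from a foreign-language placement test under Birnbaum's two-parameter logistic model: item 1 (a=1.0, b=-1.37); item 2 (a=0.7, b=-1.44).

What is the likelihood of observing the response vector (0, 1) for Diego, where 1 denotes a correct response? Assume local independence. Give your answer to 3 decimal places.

P(θ) = 1 / (1 + exp(−a(θ − b)))
P_1 = 1/(1+e^{1.0000}) = 0.2689
P_2 = 1/(1+e^{0.6510}) = 0.3428
L = (1−P_1) × P_2 = 0.7311 × 0.3428 = 0.25058

0.251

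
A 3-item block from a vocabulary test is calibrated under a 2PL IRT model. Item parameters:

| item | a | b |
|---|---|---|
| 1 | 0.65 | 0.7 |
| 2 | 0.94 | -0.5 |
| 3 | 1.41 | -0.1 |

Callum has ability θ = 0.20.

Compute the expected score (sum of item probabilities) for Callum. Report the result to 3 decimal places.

1.682

P(θ) = 1 / (1 + exp(−a(θ − b)))
P_1 = 1/(1+e^{0.3250}) = 0.4195
P_2 = 1/(1+e^{-0.6580}) = 0.6588
P_3 = 1/(1+e^{-0.4230}) = 0.6042
E[score] = 0.4195 + 0.6588 + 0.6042 = 1.6825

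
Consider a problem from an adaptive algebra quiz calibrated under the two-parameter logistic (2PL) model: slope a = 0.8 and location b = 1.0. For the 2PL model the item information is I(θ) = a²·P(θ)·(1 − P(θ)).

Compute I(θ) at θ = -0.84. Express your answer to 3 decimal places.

P = 1/(1+e^{1.4720}) = 0.1866
P(1−P) = 0.1866 × 0.8134 = 0.1518
I = a² × P(1−P) = 0.8² × 0.1518 = 0.09716

0.097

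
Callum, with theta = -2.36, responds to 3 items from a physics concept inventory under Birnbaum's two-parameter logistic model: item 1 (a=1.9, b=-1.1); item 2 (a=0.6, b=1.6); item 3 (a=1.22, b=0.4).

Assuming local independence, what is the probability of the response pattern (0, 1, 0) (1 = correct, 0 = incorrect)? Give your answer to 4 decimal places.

0.0753

P(theta) = 1 / (1 + exp(−a(theta − b)))
P_1 = 1/(1+e^{2.3940}) = 0.0836
P_2 = 1/(1+e^{2.3760}) = 0.0850
P_3 = 1/(1+e^{3.3672}) = 0.0333
L = (1−P_1) × P_2 × (1−P_3) = 0.9164 × 0.0850 × 0.9667 = 0.07531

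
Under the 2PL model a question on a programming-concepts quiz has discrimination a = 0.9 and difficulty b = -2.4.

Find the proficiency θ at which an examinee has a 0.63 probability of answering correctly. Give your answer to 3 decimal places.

P(θ) = 1 / (1 + exp(−a(θ − b)))
logit = ln(0.6300/0.3700) = 0.5322
θ = b + logit/(a) = -2.4 + 0.5322/0.9000 = -1.8086

-1.809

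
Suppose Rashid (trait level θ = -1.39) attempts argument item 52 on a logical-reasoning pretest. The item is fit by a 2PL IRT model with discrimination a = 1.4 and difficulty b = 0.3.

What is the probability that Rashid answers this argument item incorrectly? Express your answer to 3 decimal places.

P(θ) = 1 / (1 + exp(−a(θ − b)))
Exponent: 1.4 × (-1.39 − 0.3) = -2.3660
1/(1 + e^{2.3660}) = 0.0858
P(incorrect) = 1 − 0.0858 = 0.9142

0.914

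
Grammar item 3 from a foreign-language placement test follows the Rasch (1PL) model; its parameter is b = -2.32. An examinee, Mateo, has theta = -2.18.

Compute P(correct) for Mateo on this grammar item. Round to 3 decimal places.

P(theta) = 1 / (1 + exp(−(theta − b)))
Exponent: (-2.18 − (-2.32)) = 0.1400
1/(1 + e^{-0.1400}) = 0.5349
P = 0.5349

0.535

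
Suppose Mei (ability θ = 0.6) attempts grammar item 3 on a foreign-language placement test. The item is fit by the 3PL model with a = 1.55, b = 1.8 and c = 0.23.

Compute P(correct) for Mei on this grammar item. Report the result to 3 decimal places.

P(θ) = c + (1 − c) · 1 / (1 + exp(−a(θ − b)))
Exponent: 1.55 × (0.6 − 1.8) = -1.8600
1/(1 + e^{1.8600}) = 0.1347
P = 0.23 + 0.77 × 0.1347 = 0.3337

0.334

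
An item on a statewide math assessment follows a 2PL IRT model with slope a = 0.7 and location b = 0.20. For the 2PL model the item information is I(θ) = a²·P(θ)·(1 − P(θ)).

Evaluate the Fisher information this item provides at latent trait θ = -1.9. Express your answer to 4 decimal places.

P = 1/(1+e^{1.4700}) = 0.1869
P(1−P) = 0.1869 × 0.8131 = 0.1520
I = a² × P(1−P) = 0.7² × 0.1520 = 0.07448

0.0745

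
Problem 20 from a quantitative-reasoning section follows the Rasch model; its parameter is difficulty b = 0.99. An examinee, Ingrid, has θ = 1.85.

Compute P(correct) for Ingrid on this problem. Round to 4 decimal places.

P(θ) = 1 / (1 + exp(−(θ − b)))
Exponent: (1.85 − 0.99) = 0.8600
1/(1 + e^{-0.8600}) = 0.7027
P = 0.7027

0.7027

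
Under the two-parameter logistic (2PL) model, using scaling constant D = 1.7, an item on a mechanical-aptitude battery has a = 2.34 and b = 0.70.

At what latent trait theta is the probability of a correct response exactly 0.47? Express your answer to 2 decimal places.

0.67

P(theta) = 1 / (1 + exp(−D·a(theta − b)))
logit = ln(0.4700/0.5300) = -0.1201
theta = b + logit/(1.7·a) = 0.70 + (-0.1201)/3.9780 = 0.6698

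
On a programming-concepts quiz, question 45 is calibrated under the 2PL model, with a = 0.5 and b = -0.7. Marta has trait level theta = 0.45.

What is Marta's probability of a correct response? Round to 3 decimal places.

0.640

P(theta) = 1 / (1 + exp(−a(theta − b)))
Exponent: 0.5 × (0.45 − (-0.7)) = 0.5750
1/(1 + e^{-0.5750}) = 0.6399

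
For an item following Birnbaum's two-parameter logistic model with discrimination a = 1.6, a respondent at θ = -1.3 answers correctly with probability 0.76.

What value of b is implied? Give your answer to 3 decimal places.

-2.020

P(θ) = 1 / (1 + exp(−a(θ − b)))
logit(0.76) = ln(0.76/0.24) = 1.1527
b = θ − logit/(a) = -1.3 − 1.1527/1.6000 = -2.0204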